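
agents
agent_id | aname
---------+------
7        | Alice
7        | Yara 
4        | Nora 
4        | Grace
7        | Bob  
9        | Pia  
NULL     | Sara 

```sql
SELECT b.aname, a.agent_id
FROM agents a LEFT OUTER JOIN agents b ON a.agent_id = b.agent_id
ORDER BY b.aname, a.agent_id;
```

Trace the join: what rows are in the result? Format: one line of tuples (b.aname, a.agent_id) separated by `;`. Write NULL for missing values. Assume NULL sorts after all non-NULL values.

LEFT JOIN keeps every row from `agents a`; unmatched rows get NULL for `agents b`'s columns.
Matching on a.agent_id = b.agent_id. A NULL in a compared column never satisfies the condition.
Matched pairs: 14; unmatched a rows kept: 1.

(Alice, 7); (Alice, 7); (Alice, 7); (Bob, 7); (Bob, 7); (Bob, 7); (Grace, 4); (Grace, 4); (Nora, 4); (Nora, 4); (Pia, 9); (Yara, 7); (Yara, 7); (Yara, 7); (NULL, NULL)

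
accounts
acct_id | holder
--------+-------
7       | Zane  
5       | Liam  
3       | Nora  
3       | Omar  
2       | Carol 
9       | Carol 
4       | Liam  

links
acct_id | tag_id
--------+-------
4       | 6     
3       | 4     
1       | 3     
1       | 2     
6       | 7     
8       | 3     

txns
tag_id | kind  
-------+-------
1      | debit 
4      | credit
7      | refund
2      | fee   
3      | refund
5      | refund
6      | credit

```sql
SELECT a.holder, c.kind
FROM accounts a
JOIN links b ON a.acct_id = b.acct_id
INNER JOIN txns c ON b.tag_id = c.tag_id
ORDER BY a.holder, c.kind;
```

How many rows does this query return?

Evaluate left to right. First `accounts a INNER JOIN links b` on acct_id: 3 row(s).
Then INNER JOIN `txns c` on tag_id: keep only rows whose b.tag_id appears in c.
Result: 3 row(s).

3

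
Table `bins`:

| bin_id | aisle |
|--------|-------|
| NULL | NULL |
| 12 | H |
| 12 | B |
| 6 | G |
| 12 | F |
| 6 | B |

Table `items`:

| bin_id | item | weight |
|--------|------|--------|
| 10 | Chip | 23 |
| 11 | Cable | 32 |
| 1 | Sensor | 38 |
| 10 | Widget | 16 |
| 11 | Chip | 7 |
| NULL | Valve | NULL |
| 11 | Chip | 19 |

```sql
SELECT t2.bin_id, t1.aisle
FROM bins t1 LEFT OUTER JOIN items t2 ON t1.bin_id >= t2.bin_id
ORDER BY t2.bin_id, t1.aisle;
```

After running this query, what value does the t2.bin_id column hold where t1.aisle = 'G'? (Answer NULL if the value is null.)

1

LEFT JOIN keeps every row from `bins`; unmatched rows get NULL for `items`'s columns.
Matching on t1.bin_id >= t2.bin_id. A NULL in a compared column never satisfies the condition.
- bin_id=NULL: no t2 row matches, row kept with t2 columns NULL.
- bin_id=12: 6 matching t2 row(s), so 6 row(s) emitted.
- bin_id=12: 6 matching t2 row(s), so 6 row(s) emitted.
- bin_id=6: 1 matching t2 row(s), so 1 row(s) emitted.
- bin_id=12: 6 matching t2 row(s), so 6 row(s) emitted.
- bin_id=6: 1 matching t2 row(s), so 1 row(s) emitted.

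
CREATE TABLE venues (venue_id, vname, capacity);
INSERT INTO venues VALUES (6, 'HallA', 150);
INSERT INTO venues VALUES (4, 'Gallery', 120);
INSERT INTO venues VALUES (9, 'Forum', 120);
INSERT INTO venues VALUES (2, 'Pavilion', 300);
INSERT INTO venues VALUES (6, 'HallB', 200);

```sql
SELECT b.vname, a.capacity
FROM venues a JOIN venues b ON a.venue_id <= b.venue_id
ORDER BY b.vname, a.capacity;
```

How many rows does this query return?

INNER JOIN keeps only pairs where the ON condition holds.
Matching on a.venue_id <= b.venue_id.
- a row (venue_id=6): matches 3 b row(s) → 3 output row(s).
- a row (venue_id=4): matches 4 b row(s) → 4 output row(s).
- a row (venue_id=9): matches 1 b row(s) → 1 output row(s).
- a row (venue_id=2): matches 5 b row(s) → 5 output row(s).
- a row (venue_id=6): matches 3 b row(s) → 3 output row(s).
Total: 16 rows.

16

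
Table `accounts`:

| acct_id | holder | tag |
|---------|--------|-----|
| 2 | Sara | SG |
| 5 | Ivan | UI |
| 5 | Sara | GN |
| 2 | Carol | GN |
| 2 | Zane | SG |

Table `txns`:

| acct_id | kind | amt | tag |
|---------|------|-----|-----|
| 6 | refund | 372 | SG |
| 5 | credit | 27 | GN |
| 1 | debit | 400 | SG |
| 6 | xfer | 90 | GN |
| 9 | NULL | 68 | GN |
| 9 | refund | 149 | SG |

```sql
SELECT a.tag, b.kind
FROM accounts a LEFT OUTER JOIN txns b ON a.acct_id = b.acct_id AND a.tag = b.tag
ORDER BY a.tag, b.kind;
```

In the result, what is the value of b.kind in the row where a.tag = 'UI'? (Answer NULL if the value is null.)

LEFT JOIN keeps every row from `accounts`; unmatched rows get NULL for `txns`'s columns.
Matching on a.acct_id = b.acct_id AND a.tag = b.tag.
Matched pairs: 1; unmatched a rows kept: 4.

NULL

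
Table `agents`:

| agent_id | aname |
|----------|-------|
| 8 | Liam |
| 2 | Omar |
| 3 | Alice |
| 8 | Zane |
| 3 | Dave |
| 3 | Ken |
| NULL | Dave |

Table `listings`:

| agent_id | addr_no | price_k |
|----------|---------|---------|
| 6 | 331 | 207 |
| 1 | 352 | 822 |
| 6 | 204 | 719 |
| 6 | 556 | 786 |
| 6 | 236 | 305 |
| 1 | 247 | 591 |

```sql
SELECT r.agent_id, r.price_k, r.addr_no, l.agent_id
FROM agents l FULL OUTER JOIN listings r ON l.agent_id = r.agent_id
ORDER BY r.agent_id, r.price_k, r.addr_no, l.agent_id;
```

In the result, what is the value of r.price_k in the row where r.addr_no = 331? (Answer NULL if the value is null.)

FULL OUTER JOIN keeps every row from both sides; unmatched rows get NULL for the other side's columns.
Matching on l.agent_id = r.agent_id. A NULL in a compared column never satisfies the condition.
- agent_id=8: no r row matches, row kept with r columns NULL.
- agent_id=2: no r row matches, row kept with r columns NULL.
- agent_id=3: no r row matches, row kept with r columns NULL.
- agent_id=8: no r row matches, row kept with r columns NULL.
- agent_id=3: no r row matches, row kept with r columns NULL.
- agent_id=3: no r row matches, row kept with r columns NULL.
- agent_id=NULL: no r row matches, row kept with r columns NULL.
- plus 6 unmatched r row(s), each kept with NULL l columns.

207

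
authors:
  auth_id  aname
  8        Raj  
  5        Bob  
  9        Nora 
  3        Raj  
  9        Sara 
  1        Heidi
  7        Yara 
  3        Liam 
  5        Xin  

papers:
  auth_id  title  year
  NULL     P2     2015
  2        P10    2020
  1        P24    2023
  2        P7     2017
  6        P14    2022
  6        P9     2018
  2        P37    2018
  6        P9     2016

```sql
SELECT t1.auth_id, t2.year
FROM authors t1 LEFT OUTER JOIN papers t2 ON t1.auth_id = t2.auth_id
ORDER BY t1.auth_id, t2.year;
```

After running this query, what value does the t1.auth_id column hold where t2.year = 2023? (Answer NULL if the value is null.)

1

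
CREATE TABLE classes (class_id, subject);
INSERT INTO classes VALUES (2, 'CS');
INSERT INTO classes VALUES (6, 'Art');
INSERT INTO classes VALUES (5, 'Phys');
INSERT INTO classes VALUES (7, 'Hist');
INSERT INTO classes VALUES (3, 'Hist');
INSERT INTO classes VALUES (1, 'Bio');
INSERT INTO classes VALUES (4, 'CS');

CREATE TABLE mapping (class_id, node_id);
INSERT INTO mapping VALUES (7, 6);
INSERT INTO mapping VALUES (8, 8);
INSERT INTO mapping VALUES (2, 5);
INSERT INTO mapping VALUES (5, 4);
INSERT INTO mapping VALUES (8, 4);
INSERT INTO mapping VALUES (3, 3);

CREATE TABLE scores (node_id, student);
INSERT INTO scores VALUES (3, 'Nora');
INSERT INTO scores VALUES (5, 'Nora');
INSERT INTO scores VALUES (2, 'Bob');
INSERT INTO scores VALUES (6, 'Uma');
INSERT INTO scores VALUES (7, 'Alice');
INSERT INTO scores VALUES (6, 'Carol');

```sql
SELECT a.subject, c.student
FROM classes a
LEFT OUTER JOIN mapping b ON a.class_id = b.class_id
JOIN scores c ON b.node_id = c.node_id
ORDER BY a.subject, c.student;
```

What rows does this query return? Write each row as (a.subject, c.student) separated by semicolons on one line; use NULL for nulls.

Joins associate left-to-right: classes LEFT JOIN mapping on class_id gives 7 intermediate row(s).
Then INNER JOIN `scores c` on node_id: keep only rows whose b.node_id appears in c.

(CS, Nora); (Hist, Carol); (Hist, Nora); (Hist, Uma)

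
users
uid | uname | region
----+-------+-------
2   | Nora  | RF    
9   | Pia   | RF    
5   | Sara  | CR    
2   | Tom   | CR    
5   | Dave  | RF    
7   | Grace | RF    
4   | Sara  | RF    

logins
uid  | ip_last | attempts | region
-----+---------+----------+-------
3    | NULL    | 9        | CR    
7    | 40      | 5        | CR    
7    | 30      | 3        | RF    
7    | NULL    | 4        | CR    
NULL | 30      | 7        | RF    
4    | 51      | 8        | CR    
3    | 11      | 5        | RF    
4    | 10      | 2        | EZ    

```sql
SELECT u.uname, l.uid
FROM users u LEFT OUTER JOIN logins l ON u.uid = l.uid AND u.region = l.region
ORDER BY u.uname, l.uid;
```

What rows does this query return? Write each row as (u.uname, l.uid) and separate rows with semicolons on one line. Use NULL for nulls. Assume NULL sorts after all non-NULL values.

LEFT JOIN keeps every row from `users`; unmatched rows get NULL for `logins`'s columns.
Matching on u.uid = l.uid AND u.region = l.region. A NULL in a compared column never satisfies the condition.
- u row (uid=2, region=RF): no match → kept, l columns NULL.
- u row (uid=9, region=RF): no match → kept, l columns NULL.
- u row (uid=5, region=CR): no match → kept, l columns NULL.
- u row (uid=2, region=CR): no match → kept, l columns NULL.
- u row (uid=5, region=RF): no match → kept, l columns NULL.
- u row (uid=7, region=RF): matches 1 l row(s) → 1 output row(s).
- u row (uid=4, region=RF): no match → kept, l columns NULL.
After projecting and ordering:
u.uname | l.uid
Dave | NULL
Grace | 7
Nora | NULL
Pia | NULL
Sara | NULL
Sara | NULL
Tom | NULL

(Dave, NULL); (Grace, 7); (Nora, NULL); (Pia, NULL); (Sara, NULL); (Sara, NULL); (Tom, NULL)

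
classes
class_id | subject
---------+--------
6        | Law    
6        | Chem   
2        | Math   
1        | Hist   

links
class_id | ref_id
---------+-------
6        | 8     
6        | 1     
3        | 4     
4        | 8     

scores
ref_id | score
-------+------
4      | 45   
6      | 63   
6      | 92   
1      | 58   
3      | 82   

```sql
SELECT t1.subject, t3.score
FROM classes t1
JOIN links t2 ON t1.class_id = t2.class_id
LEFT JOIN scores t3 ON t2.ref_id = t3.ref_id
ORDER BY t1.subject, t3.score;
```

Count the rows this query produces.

4

Step 1 — t1 INNER JOIN t2 on class_id → 4 row(s).
Then LEFT JOIN `scores t3` on ref_id: each of those 4 rows is kept; rows whose t2.ref_id has no match in t3 get NULL for t3's columns.
Result: 4 row(s).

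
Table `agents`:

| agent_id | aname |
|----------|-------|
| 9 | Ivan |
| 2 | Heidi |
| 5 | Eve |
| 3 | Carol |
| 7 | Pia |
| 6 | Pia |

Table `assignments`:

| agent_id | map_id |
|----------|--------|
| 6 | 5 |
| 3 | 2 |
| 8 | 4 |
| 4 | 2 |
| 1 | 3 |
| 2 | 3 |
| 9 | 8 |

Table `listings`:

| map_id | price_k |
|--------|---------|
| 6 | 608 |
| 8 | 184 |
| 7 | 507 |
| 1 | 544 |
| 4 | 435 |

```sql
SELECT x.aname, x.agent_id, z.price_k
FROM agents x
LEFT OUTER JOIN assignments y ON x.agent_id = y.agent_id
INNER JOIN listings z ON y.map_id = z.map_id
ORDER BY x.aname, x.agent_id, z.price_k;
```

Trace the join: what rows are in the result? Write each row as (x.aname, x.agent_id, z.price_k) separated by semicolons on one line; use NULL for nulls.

(Ivan, 9, 184)

Evaluate left to right. First `agents x LEFT JOIN assignments y` on agent_id: 6 row(s).
Then INNER JOIN `listings z` on map_id: keep only rows whose y.map_id appears in z.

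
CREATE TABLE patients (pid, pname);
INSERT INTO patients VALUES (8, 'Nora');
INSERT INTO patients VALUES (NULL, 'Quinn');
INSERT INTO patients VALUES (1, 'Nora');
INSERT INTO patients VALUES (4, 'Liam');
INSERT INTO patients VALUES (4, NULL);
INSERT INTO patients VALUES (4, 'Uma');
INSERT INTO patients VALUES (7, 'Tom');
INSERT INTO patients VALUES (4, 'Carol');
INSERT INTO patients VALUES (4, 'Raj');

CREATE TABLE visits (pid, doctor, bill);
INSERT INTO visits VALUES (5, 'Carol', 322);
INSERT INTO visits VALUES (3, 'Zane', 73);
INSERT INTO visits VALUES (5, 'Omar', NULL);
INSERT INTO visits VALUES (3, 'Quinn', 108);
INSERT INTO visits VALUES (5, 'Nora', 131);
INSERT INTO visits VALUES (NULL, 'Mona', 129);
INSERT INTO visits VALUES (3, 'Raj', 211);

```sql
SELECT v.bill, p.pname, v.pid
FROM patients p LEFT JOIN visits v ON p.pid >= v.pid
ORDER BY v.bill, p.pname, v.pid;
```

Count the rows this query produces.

29

LEFT JOIN keeps every row from `patients`; unmatched rows get NULL for `visits`'s columns.
Matching on p.pid >= v.pid. A NULL in a compared column never satisfies the condition.
Matched pairs: 27; unmatched p rows kept: 2.
Total: 27 matched + 2 padded = 29 rows.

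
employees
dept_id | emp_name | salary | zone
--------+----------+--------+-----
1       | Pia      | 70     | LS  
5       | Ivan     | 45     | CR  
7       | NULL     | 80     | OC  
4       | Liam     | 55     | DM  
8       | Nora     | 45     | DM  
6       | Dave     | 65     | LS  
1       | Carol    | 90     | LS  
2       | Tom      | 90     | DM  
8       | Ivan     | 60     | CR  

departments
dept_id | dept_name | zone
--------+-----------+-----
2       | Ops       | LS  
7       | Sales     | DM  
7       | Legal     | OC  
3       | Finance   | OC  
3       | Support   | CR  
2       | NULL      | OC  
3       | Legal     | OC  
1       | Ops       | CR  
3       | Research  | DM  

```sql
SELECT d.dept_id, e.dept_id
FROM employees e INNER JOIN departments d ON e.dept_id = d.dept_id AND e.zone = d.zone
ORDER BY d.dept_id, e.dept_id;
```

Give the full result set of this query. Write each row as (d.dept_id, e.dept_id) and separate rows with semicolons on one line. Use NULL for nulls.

(7, 7)

INNER JOIN keeps only pairs where the ON condition holds.
Matching on e.dept_id = d.dept_id AND e.zone = d.zone.
Matched pairs: 1.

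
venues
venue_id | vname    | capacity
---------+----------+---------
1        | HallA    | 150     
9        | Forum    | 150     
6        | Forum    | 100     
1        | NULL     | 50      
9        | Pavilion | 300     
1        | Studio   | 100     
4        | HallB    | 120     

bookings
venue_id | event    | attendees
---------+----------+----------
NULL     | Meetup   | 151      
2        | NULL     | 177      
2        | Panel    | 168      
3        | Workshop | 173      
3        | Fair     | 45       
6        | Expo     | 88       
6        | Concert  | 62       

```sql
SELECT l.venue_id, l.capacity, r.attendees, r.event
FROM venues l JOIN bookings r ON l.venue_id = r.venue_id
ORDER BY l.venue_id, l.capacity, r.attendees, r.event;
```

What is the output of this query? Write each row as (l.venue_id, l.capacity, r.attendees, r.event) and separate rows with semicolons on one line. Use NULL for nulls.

(6, 100, 62, Concert); (6, 100, 88, Expo)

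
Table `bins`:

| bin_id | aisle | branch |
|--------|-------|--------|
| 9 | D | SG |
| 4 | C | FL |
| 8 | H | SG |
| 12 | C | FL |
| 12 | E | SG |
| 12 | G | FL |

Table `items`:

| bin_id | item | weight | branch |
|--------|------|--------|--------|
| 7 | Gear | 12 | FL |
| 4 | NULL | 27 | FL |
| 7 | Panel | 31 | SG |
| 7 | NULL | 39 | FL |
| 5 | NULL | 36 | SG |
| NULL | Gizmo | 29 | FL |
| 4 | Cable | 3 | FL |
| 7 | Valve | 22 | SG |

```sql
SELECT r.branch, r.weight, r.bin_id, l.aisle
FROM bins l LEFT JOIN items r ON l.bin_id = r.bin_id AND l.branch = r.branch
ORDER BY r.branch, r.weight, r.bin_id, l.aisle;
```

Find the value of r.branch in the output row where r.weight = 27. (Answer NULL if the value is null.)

FL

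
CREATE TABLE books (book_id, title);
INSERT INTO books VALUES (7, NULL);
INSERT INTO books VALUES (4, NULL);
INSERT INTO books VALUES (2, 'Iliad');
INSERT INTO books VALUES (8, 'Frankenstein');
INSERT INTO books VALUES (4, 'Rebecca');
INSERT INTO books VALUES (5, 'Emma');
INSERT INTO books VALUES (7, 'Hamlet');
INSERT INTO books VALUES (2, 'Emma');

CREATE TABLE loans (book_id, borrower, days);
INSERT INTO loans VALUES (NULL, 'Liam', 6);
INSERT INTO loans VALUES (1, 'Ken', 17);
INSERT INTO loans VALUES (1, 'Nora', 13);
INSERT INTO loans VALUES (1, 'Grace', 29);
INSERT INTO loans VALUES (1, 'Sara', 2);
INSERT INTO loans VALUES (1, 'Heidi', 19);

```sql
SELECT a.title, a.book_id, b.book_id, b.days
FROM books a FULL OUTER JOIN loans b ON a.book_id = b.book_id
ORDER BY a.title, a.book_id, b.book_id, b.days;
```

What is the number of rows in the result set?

14

FULL OUTER JOIN keeps every row from both sides; unmatched rows get NULL for the other side's columns.
Matching on a.book_id = b.book_id. A NULL in a compared column never satisfies the condition.
Matched pairs: 0; unmatched a rows kept: 8; unmatched b rows kept: 6.
Total: 0 matched + 14 padded = 14 rows.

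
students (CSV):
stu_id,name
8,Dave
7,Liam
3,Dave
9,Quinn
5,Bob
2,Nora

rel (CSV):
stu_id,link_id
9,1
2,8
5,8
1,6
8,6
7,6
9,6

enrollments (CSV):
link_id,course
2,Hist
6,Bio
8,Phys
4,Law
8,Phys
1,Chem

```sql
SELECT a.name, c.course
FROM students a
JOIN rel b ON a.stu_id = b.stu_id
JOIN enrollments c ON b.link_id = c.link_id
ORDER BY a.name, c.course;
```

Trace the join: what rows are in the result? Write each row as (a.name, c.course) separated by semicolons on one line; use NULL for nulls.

(Bob, Phys); (Bob, Phys); (Dave, Bio); (Liam, Bio); (Nora, Phys); (Nora, Phys); (Quinn, Bio); (Quinn, Chem)

Step 1 — a INNER JOIN b on stu_id → 6 row(s).
Then INNER JOIN `enrollments c` on link_id: keep only rows whose b.link_id appears in c.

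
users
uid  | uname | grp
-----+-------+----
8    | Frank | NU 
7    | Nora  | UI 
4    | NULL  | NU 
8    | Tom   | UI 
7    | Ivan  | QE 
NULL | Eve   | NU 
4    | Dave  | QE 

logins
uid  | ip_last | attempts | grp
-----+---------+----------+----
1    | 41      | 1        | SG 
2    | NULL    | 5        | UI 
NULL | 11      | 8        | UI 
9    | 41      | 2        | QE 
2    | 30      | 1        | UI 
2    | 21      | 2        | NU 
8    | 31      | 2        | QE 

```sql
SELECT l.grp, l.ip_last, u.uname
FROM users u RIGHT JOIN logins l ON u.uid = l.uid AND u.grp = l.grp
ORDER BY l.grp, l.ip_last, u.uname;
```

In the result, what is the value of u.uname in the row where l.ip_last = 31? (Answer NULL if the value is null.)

RIGHT JOIN keeps every row from `logins`; unmatched rows get NULL for `users`'s columns.
Matching on u.uid = l.uid AND u.grp = l.grp. A NULL in a compared column never satisfies the condition.
- u (uid=8, grp=NU) has no partner in l.
- u (uid=7, grp=UI) has no partner in l.
- u (uid=4, grp=NU) has no partner in l.
- u (uid=8, grp=UI) has no partner in l.
- u (uid=7, grp=QE) has no partner in l.
- u (uid=NULL, grp=NU) has no partner in l.
- u (uid=4, grp=QE) has no partner in l.
- 7 row(s) from l found no u partner → padded with NULL.

NULL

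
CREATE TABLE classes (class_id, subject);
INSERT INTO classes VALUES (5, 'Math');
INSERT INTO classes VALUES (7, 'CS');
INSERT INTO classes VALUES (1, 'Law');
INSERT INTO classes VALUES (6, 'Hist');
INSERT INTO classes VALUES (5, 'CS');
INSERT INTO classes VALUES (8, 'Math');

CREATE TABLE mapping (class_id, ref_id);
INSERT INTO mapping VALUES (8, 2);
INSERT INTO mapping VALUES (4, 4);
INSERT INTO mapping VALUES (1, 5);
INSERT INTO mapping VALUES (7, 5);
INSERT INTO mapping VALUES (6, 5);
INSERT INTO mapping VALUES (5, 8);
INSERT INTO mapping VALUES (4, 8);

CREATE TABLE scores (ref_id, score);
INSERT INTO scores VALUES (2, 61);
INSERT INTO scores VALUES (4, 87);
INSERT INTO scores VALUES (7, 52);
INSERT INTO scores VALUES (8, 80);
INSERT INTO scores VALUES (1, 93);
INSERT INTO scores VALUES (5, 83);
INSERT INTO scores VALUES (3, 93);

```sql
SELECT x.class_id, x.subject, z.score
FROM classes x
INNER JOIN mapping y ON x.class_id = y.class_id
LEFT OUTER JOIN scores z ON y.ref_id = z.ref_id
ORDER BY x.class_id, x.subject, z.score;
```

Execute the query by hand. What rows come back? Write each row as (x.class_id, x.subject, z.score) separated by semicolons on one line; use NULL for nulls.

(1, Law, 83); (5, CS, 80); (5, Math, 80); (6, Hist, 83); (7, CS, 83); (8, Math, 61)

Evaluate left to right. First `classes x INNER JOIN mapping y` on class_id: 6 row(s).
Then LEFT JOIN `scores z` on ref_id: each of those 6 rows is kept; rows whose y.ref_id has no match in z get NULL for z's columns.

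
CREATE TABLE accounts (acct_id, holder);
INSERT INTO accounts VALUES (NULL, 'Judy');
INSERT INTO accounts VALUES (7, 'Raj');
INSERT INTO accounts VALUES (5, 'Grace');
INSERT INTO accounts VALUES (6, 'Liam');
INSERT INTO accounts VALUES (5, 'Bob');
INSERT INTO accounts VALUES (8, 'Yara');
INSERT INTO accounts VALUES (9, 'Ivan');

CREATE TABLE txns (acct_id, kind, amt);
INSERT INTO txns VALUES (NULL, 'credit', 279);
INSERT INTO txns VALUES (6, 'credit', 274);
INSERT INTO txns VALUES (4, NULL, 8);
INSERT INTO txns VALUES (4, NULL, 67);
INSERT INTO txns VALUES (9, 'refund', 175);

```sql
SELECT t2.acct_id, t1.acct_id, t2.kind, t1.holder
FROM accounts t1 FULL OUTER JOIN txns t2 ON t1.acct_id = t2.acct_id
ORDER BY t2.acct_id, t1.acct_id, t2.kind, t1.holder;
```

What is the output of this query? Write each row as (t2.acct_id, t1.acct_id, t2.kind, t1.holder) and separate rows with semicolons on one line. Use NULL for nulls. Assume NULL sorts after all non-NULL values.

FULL OUTER JOIN keeps every row from both sides; unmatched rows get NULL for the other side's columns.
Matching on t1.acct_id = t2.acct_id. A NULL in a compared column never satisfies the condition.
- acct_id=NULL: no t2 row matches, row kept with t2 columns NULL.
- acct_id=7: no t2 row matches, row kept with t2 columns NULL.
- acct_id=5: no t2 row matches, row kept with t2 columns NULL.
- acct_id=6: 1 matching t2 row(s), so 1 row(s) emitted.
- acct_id=5: no t2 row matches, row kept with t2 columns NULL.
- acct_id=8: no t2 row matches, row kept with t2 columns NULL.
- acct_id=9: 1 matching t2 row(s), so 1 row(s) emitted.
- 3 row(s) from t2 found no t1 partner → padded with NULL.
After projecting and ordering:
t2.acct_id | t1.acct_id | t2.kind | t1.holder
4 | NULL | NULL | NULL
4 | NULL | NULL | NULL
6 | 6 | credit | Liam
9 | 9 | refund | Ivan
NULL | 5 | NULL | Bob
NULL | 5 | NULL | Grace
NULL | 7 | NULL | Raj
NULL | 8 | NULL | Yara
NULL | NULL | credit | NULL
NULL | NULL | NULL | Judy

(4, NULL, NULL, NULL); (4, NULL, NULL, NULL); (6, 6, credit, Liam); (9, 9, refund, Ivan); (NULL, 5, NULL, Bob); (NULL, 5, NULL, Grace); (NULL, 7, NULL, Raj); (NULL, 8, NULL, Yara); (NULL, NULL, credit, NULL); (NULL, NULL, NULL, Judy)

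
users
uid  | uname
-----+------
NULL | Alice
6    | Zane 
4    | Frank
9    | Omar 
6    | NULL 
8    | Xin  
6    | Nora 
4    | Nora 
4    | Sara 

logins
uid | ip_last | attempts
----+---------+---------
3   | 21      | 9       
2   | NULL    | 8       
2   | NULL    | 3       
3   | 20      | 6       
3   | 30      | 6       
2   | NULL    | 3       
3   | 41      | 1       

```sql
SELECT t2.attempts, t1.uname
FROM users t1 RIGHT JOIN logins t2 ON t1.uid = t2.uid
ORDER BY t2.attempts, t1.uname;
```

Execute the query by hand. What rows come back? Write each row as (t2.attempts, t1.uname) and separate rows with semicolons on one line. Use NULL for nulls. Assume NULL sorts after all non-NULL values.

RIGHT JOIN keeps every row from `logins`; unmatched rows get NULL for `users`'s columns.
Matching on t1.uid = t2.uid. A NULL in a compared column never satisfies the condition.
Matched pairs: 0; unmatched t2 rows kept: 7.

(1, NULL); (3, NULL); (3, NULL); (6, NULL); (6, NULL); (8, NULL); (9, NULL)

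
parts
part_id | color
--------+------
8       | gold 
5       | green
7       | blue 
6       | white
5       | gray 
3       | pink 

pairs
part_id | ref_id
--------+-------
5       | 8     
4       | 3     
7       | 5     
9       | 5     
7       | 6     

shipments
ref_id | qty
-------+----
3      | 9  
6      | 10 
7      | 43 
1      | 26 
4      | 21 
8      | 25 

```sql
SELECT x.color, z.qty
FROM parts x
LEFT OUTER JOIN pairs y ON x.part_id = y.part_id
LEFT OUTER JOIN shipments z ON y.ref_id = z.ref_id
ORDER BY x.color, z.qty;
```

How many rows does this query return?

7

Step 1 — x LEFT JOIN y on part_id → 7 row(s).
Then LEFT JOIN `shipments z` on ref_id: each of those 7 rows is kept; rows whose y.ref_id has no match in z get NULL for z's columns.
Result: 7 row(s).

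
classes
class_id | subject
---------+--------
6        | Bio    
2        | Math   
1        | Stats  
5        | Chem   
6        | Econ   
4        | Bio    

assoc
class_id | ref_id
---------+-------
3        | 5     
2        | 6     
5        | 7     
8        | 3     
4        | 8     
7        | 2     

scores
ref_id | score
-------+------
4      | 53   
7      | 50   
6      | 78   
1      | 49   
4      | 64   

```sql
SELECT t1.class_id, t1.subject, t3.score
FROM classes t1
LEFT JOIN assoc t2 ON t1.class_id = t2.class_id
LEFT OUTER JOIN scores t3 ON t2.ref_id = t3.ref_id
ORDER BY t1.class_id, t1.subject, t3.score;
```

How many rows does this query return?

Evaluate left to right. First `classes t1 LEFT JOIN assoc t2` on class_id: 6 row(s).
Then LEFT JOIN `scores t3` on ref_id: each of those 6 rows is kept; rows whose t2.ref_id has no match in t3 get NULL for t3's columns.
Result: 6 row(s).

6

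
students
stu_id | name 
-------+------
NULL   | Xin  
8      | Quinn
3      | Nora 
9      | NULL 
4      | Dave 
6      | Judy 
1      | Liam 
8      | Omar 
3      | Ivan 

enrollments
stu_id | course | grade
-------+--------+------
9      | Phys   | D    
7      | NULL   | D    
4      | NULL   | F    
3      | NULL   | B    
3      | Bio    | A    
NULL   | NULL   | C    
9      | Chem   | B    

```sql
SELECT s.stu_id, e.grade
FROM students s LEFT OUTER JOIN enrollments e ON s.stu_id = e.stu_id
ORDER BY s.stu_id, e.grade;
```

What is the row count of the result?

12

LEFT JOIN keeps every row from `students`; unmatched rows get NULL for `enrollments`'s columns.
Matching on s.stu_id = e.stu_id. A NULL in a compared column never satisfies the condition.
- s row (stu_id=NULL): no match → kept, e columns NULL.
- s row (stu_id=8): no match → kept, e columns NULL.
- s row (stu_id=3): matches 2 e row(s) → 2 output row(s).
- s row (stu_id=9): matches 2 e row(s) → 2 output row(s).
- s row (stu_id=4): matches 1 e row(s) → 1 output row(s).
- s row (stu_id=6): no match → kept, e columns NULL.
- s row (stu_id=1): no match → kept, e columns NULL.
- s row (stu_id=8): no match → kept, e columns NULL.
- s row (stu_id=3): matches 2 e row(s) → 2 output row(s).
Total: 7 matched + 5 padded = 12 rows.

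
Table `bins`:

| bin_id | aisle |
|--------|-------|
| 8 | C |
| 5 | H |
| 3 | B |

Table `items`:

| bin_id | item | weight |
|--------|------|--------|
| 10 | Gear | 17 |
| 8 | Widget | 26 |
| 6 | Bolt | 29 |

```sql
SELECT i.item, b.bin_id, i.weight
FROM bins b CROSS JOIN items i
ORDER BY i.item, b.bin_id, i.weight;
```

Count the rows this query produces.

9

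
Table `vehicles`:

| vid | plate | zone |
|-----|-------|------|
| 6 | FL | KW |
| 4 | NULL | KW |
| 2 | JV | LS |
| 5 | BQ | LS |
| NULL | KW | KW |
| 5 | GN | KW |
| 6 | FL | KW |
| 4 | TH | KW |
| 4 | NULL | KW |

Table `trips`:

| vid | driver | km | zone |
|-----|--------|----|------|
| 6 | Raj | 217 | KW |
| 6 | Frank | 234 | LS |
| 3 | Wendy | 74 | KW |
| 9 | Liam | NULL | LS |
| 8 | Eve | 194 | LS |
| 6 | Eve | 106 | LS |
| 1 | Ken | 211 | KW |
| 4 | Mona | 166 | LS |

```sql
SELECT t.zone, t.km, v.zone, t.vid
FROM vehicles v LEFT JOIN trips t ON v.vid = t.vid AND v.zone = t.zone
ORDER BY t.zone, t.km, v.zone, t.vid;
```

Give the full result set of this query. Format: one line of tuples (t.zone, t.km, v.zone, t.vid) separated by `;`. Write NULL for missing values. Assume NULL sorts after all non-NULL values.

(KW, 217, KW, 6); (KW, 217, KW, 6); (NULL, NULL, KW, NULL); (NULL, NULL, KW, NULL); (NULL, NULL, KW, NULL); (NULL, NULL, KW, NULL); (NULL, NULL, KW, NULL); (NULL, NULL, LS, NULL); (NULL, NULL, LS, NULL)

LEFT JOIN keeps every row from `vehicles`; unmatched rows get NULL for `trips`'s columns.
Matching on v.vid = t.vid AND v.zone = t.zone. A NULL in a compared column never satisfies the condition.
- v (vid=6, zone=KW) pairs with 1 row(s) of t.
- v (vid=4, zone=KW) has no partner → padded with NULL.
- v (vid=2, zone=LS) has no partner → padded with NULL.
- v (vid=5, zone=LS) has no partner → padded with NULL.
- v (vid=NULL, zone=KW) has no partner → padded with NULL.
- v (vid=5, zone=KW) has no partner → padded with NULL.
- v (vid=6, zone=KW) pairs with 1 row(s) of t.
- v (vid=4, zone=KW) has no partner → padded with NULL.
- v (vid=4, zone=KW) has no partner → padded with NULL.
After projecting and ordering:
t.zone | t.km | v.zone | t.vid
KW | 217 | KW | 6
KW | 217 | KW | 6
NULL | NULL | KW | NULL
NULL | NULL | KW | NULL
NULL | NULL | KW | NULL
NULL | NULL | KW | NULL
NULL | NULL | KW | NULL
NULL | NULL | LS | NULL
NULL | NULL | LS | NULL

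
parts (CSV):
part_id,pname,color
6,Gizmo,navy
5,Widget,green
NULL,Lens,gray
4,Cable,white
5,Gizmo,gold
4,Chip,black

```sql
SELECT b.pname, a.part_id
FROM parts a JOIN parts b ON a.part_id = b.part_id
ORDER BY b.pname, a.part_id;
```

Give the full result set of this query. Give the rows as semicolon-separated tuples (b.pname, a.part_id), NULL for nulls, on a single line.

(Cable, 4); (Cable, 4); (Chip, 4); (Chip, 4); (Gizmo, 5); (Gizmo, 5); (Gizmo, 6); (Widget, 5); (Widget, 5)

INNER JOIN keeps only pairs where the ON condition holds.
Matching on a.part_id = b.part_id. A NULL in a compared column never satisfies the condition.
Matched pairs: 9.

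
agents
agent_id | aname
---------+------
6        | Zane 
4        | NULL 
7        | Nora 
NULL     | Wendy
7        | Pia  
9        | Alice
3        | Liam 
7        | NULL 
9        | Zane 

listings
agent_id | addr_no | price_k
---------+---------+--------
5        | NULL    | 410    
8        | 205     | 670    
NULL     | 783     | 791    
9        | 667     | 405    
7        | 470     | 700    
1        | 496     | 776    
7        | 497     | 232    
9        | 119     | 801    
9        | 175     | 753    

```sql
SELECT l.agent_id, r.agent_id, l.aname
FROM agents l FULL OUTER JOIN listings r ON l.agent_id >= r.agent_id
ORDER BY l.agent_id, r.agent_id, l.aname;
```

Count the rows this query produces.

34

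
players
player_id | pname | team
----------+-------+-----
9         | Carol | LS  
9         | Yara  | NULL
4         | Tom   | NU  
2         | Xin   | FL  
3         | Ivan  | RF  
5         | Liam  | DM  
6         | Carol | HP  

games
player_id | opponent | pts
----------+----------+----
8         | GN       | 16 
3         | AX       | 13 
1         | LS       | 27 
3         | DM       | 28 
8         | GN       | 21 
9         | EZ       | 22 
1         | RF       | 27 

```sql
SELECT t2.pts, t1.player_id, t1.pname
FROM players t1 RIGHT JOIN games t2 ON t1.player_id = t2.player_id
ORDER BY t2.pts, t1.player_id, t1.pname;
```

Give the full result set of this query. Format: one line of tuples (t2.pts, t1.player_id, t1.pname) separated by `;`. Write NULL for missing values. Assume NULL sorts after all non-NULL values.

(13, 3, Ivan); (16, NULL, NULL); (21, NULL, NULL); (22, 9, Carol); (22, 9, Yara); (27, NULL, NULL); (27, NULL, NULL); (28, 3, Ivan)

RIGHT JOIN keeps every row from `games`; unmatched rows get NULL for `players`'s columns.
Matching on t1.player_id = t2.player_id.
- t1[0] player_id=9 → 1 match(es) in t2 → 1 row(s).
- t1[1] player_id=9 → 1 match(es) in t2 → 1 row(s).
- t1[2] player_id=4 → no match.
- t1[3] player_id=2 → no match.
- t1[4] player_id=3 → 2 match(es) in t2 → 2 row(s).
- t1[5] player_id=5 → no match.
- t1[6] player_id=6 → no match.
- plus 4 unmatched t2 row(s), each kept with NULL t1 columns.
After projecting and ordering:
t2.pts | t1.player_id | t1.pname
13 | 3 | Ivan
16 | NULL | NULL
21 | NULL | NULL
22 | 9 | Carol
22 | 9 | Yara
27 | NULL | NULL
27 | NULL | NULL
28 | 3 | Ivan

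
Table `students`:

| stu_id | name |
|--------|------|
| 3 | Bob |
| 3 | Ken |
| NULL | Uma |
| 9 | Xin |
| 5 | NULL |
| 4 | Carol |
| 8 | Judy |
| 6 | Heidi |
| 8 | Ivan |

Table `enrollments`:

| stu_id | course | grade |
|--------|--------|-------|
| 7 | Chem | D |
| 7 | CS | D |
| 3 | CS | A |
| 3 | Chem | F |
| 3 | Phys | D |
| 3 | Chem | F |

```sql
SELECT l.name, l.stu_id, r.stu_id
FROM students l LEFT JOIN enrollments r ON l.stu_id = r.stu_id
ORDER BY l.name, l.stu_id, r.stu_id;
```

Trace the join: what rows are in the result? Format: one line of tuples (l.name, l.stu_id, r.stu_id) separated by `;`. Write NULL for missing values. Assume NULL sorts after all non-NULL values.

LEFT JOIN keeps every row from `students`; unmatched rows get NULL for `enrollments`'s columns.
Matching on l.stu_id = r.stu_id. A NULL in a compared column never satisfies the condition.
- l[0] stu_id=3 → 4 match(es) in r → 4 row(s).
- l[1] stu_id=3 → 4 match(es) in r → 4 row(s).
- l[2] stu_id=NULL → no match; kept with NULLs on the r side.
- l[3] stu_id=9 → no match; kept with NULLs on the r side.
- l[4] stu_id=5 → no match; kept with NULLs on the r side.
- l[5] stu_id=4 → no match; kept with NULLs on the r side.
- l[6] stu_id=8 → no match; kept with NULLs on the r side.
- l[7] stu_id=6 → no match; kept with NULLs on the r side.
- l[8] stu_id=8 → no match; kept with NULLs on the r side.

(Bob, 3, 3); (Bob, 3, 3); (Bob, 3, 3); (Bob, 3, 3); (Carol, 4, NULL); (Heidi, 6, NULL); (Ivan, 8, NULL); (Judy, 8, NULL); (Ken, 3, 3); (Ken, 3, 3); (Ken, 3, 3); (Ken, 3, 3); (Uma, NULL, NULL); (Xin, 9, NULL); (NULL, 5, NULL)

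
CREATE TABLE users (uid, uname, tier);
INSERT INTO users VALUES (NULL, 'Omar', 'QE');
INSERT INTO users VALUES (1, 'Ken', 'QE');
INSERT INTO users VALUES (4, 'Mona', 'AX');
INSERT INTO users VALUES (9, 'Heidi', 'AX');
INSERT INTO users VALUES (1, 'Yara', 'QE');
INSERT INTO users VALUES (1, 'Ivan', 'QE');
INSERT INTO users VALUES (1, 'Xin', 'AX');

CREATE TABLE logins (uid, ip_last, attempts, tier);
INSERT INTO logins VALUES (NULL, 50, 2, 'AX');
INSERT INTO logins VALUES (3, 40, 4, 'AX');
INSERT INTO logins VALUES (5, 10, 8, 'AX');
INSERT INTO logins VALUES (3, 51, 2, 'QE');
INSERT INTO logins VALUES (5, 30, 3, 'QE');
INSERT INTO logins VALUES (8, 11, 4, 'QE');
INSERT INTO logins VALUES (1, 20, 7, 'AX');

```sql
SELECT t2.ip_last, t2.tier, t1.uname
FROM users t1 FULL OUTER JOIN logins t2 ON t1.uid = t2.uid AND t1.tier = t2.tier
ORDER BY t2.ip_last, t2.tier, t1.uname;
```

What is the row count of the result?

FULL OUTER JOIN keeps every row from both sides; unmatched rows get NULL for the other side's columns.
Matching on t1.uid = t2.uid AND t1.tier = t2.tier. A NULL in a compared column never satisfies the condition.
- t1 row (uid=NULL, tier=QE): no match → kept, t2 columns NULL.
- t1 row (uid=1, tier=QE): no match → kept, t2 columns NULL.
- t1 row (uid=4, tier=AX): no match → kept, t2 columns NULL.
- t1 row (uid=9, tier=AX): no match → kept, t2 columns NULL.
- t1 row (uid=1, tier=QE): no match → kept, t2 columns NULL.
- t1 row (uid=1, tier=QE): no match → kept, t2 columns NULL.
- t1 row (uid=1, tier=AX): matches 1 t2 row(s) → 1 output row(s).
- 6 row(s) from t2 found no t1 partner → padded with NULL.
Total: 1 matched + 12 padded = 13 rows.

13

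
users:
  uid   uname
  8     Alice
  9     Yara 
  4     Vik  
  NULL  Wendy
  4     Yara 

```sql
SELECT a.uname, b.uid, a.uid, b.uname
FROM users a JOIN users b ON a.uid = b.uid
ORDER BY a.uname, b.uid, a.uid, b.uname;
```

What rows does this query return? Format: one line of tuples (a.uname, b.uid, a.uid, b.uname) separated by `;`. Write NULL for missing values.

(Alice, 8, 8, Alice); (Vik, 4, 4, Vik); (Vik, 4, 4, Yara); (Yara, 4, 4, Vik); (Yara, 4, 4, Yara); (Yara, 9, 9, Yara)

INNER JOIN keeps only pairs where the ON condition holds.
Matching on a.uid = b.uid. A NULL in a compared column never satisfies the condition.
- a[0] uid=8 → 1 match(es) in b → 1 row(s).
- a[1] uid=9 → 1 match(es) in b → 1 row(s).
- a[2] uid=4 → 2 match(es) in b → 2 row(s).
- a[3] uid=NULL → no match; dropped.
- a[4] uid=4 → 2 match(es) in b → 2 row(s).
After projecting and ordering:
a.uname | b.uid | a.uid | b.uname
Alice | 8 | 8 | Alice
Vik | 4 | 4 | Vik
Vik | 4 | 4 | Yara
Yara | 4 | 4 | Vik
Yara | 4 | 4 | Yara
Yara | 9 | 9 | Yara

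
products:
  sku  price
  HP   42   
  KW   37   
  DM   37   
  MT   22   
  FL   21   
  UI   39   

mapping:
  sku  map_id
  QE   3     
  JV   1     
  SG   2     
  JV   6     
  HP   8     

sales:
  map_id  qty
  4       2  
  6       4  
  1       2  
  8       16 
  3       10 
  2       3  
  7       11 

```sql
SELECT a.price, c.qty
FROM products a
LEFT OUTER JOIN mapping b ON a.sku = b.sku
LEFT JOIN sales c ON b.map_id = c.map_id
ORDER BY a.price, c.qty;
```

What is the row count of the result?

6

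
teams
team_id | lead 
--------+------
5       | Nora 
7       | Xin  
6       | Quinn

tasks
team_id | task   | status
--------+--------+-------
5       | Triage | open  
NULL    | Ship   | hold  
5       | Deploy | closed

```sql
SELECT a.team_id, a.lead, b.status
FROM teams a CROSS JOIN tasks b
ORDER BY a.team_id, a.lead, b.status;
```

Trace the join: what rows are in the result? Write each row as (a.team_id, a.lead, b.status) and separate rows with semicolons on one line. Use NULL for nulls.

(5, Nora, closed); (5, Nora, hold); (5, Nora, open); (6, Quinn, closed); (6, Quinn, hold); (6, Quinn, open); (7, Xin, closed); (7, Xin, hold); (7, Xin, open)

CROSS JOIN pairs every row of `teams` with every row of `tasks`: 3 × 3 = 9 rows.
After projecting and ordering:
a.team_id | a.lead | b.status
5 | Nora | closed
5 | Nora | hold
5 | Nora | open
6 | Quinn | closed
6 | Quinn | hold
6 | Quinn | open
7 | Xin | closed
7 | Xin | hold
7 | Xin | open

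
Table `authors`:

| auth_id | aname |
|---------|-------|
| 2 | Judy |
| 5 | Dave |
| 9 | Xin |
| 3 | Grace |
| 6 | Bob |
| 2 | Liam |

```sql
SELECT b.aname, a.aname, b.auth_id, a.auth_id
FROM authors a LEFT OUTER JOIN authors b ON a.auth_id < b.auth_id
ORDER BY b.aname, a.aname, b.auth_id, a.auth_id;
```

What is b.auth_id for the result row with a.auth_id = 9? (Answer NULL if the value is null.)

LEFT JOIN keeps every row from `authors a`; unmatched rows get NULL for `authors b`'s columns.
Matching on a.auth_id < b.auth_id.
- a (auth_id=2) pairs with 4 row(s) of b.
- a (auth_id=5) pairs with 2 row(s) of b.
- a (auth_id=9) has no partner → padded with NULL.
- a (auth_id=3) pairs with 3 row(s) of b.
- a (auth_id=6) pairs with 1 row(s) of b.
- a (auth_id=2) pairs with 4 row(s) of b.

NULL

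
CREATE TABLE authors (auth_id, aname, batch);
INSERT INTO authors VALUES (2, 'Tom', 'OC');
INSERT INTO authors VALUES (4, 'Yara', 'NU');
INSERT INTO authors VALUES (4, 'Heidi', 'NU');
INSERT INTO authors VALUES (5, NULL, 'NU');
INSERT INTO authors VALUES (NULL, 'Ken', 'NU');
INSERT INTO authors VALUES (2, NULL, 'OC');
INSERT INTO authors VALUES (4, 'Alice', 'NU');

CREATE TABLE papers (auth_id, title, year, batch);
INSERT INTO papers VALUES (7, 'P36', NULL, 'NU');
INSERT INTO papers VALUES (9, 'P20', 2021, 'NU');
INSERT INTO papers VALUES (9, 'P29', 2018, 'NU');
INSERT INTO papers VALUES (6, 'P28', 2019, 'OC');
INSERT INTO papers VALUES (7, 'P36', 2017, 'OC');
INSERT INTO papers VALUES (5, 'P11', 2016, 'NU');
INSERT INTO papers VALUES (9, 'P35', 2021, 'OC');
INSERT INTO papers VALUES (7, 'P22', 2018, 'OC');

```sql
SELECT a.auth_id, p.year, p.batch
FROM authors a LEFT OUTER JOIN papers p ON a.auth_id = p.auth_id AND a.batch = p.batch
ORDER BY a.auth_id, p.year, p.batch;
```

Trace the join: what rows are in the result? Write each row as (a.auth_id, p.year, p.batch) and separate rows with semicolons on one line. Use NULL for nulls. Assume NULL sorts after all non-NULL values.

LEFT JOIN keeps every row from `authors`; unmatched rows get NULL for `papers`'s columns.
Matching on a.auth_id = p.auth_id AND a.batch = p.batch. A NULL in a compared column never satisfies the condition.
- a row (auth_id=2, batch=OC): no match → kept, p columns NULL.
- a row (auth_id=4, batch=NU): no match → kept, p columns NULL.
- a row (auth_id=4, batch=NU): no match → kept, p columns NULL.
- a row (auth_id=5, batch=NU): matches 1 p row(s) → 1 output row(s).
- a row (auth_id=NULL, batch=NU): no match → kept, p columns NULL.
- a row (auth_id=2, batch=OC): no match → kept, p columns NULL.
- a row (auth_id=4, batch=NU): no match → kept, p columns NULL.
After projecting and ordering:
a.auth_id | p.year | p.batch
2 | NULL | NULL
2 | NULL | NULL
4 | NULL | NULL
4 | NULL | NULL
4 | NULL | NULL
5 | 2016 | NU
NULL | NULL | NULL

(2, NULL, NULL); (2, NULL, NULL); (4, NULL, NULL); (4, NULL, NULL); (4, NULL, NULL); (5, 2016, NU); (NULL, NULL, NULL)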